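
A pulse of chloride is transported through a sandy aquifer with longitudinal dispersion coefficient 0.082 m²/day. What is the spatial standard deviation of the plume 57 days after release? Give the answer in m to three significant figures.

3.06 m

Dispersive spreading gives a Gaussian with σ² = 2Dt; advection only shifts the center.
σ = √(2 × 0.082 × 57) = 3.06 m.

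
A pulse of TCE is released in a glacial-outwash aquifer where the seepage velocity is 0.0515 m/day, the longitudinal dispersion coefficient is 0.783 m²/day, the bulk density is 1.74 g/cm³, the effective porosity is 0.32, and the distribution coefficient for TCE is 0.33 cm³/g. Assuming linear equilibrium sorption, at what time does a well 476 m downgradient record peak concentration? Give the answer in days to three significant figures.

25000 days

Retardation factor R = 1 + ρ_b·K_d/n = 1 + 1.74 × 0.33/0.32 = 2.794.
Sorption retards both mechanisms: v_R = v/R = 0.01843 m/day, D_R = D/R = 0.2802 m²/day.
Peak time from v_R²t² + 2D_R t − x² = 0: t = (√(D_R² + v_R²x²) − D_R)/v_R².
√(D_R² + v_R²x²) = √(0.2802² + 0.01843² × 476²) = 8.777; v_R² = 0.0003397.
t = (8.777 − 0.2802)/0.0003397 = 25000 days.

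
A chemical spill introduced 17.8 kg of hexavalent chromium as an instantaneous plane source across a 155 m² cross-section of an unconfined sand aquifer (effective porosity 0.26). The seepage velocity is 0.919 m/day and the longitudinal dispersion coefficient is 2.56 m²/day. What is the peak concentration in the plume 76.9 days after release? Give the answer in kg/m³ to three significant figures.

The peak of an instantaneous 1D plume sits at x = vt; there the Gaussian factor is 1 and C_max = M/(n_e·A·√(4πDt)), where n_e·A is the pore area the mass is dissolved in.
√(4πDt) = √(4π × 2.56 × 76.9) = 49.74 m, so C_max = 17.8/(0.26 × 155 × 49.74) = 0.00888 kg/m³.

0.00888 kg/m³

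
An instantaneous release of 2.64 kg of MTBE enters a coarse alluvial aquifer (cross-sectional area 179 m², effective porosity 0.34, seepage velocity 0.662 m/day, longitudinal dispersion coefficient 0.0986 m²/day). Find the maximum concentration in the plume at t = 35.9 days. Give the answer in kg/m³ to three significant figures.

The peak of an instantaneous 1D plume sits at x = vt; there the Gaussian factor is 1 and C_max = M/(n_e·A·√(4πDt)), where n_e·A is the pore area the mass is dissolved in.
√(4πDt) = √(4π × 0.0986 × 35.9) = 6.669 m, so C_max = 2.64/(0.34 × 179 × 6.669) = 0.00650 kg/m³.

0.00650 kg/m³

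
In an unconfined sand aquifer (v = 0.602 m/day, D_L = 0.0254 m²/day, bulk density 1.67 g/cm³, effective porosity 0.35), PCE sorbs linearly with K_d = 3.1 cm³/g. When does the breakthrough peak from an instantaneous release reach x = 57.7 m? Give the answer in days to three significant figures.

1510 days

Retardation factor R = 1 + ρ_b·K_d/n = 1 + 1.67 × 3.1/0.35 = 15.79.
Sorption retards both mechanisms: v_R = v/R = 0.03813 m/day, D_R = D/R = 0.001609 m²/day.
Peak time from v_R²t² + 2D_R t − x² = 0: t = (√(D_R² + v_R²x²) − D_R)/v_R².
√(D_R² + v_R²x²) = √(0.001609² + 0.03813² × 57.7²) = 2.200; v_R² = 0.001454.
t = (2.200 − 0.001609)/0.001454 = 1510 days.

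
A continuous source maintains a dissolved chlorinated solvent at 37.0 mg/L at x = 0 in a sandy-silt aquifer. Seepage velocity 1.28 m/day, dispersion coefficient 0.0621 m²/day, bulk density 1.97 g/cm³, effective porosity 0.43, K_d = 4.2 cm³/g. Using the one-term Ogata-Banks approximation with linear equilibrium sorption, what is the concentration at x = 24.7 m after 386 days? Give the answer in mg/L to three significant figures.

Retardation factor R = 1 + ρ_b·K_d/n = 1 + 1.97 × 4.2/0.43 = 20.24.
Sorption retards both mechanisms: v_R = v/R = 0.06324 m/day, D_R = D/R = 0.003068 m²/day.
v_R·t = 0.06324 × 386 = 24.41064 m; 2√(D_R t) = 2.176 m; argument = (24.7 − 24.41064)/2.176 = 0.1330.
C = C₀ × ½·erfc(0.1330) = 37.0 × 0.4254 = 15.7 mg/L.

15.7 mg/L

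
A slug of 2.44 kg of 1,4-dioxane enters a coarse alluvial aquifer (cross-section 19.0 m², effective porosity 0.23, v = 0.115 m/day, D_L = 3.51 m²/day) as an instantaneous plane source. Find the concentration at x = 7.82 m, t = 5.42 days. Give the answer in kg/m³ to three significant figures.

For an instantaneous plane source, C(x,t) = M/(n_e·A·√(4πDt)) · exp(−(x−vt)²/(4Dt)), with n_e·A the pore (flow) area.
Plume center vt = 0.115 × 5.42 = 0.6233 m, so the well at 7.82 m is 7.1967 m downgradient of the peak.
√(4πDt) = 15.46 m, giving peak height M/(n_e·A·√(4πDt)) = 2.44/(0.23 × 19.0 × 15.46) = 0.03612 kg/m³.
(x−vt)²/(4Dt) = (7.1967)²/(4 × 3.51 × 5.42) = 0.6806; exp(−0.6806) = 0.5063.
C = 0.03612 × 0.5063 = 0.0183 kg/m³.

0.0183 kg/m³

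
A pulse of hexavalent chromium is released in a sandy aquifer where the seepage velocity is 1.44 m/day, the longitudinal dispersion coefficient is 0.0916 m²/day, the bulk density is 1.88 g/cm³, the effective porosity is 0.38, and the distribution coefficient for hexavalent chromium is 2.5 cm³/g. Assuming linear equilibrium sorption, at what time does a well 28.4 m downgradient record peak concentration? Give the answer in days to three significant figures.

263 days

Retardation factor R = 1 + ρ_b·K_d/n = 1 + 1.88 × 2.5/0.38 = 13.37.
Sorption retards both mechanisms: v_R = v/R = 0.1077 m/day, D_R = D/R = 0.006851 m²/day.
Peak time from v_R²t² + 2D_R t − x² = 0: t = (√(D_R² + v_R²x²) − D_R)/v_R².
√(D_R² + v_R²x²) = √(0.006851² + 0.1077² × 28.4²) = 3.059; v_R² = 0.01160.
t = (3.059 − 0.006851)/0.01160 = 263 days.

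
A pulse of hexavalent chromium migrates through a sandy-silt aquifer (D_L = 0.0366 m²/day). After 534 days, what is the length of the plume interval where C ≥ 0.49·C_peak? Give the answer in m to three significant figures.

14.9 m

The plume is Gaussian with σ = √(2Dt) = √(2 × 0.0366 × 534) = 6.252 m.
C/C_peak = exp(−Δx²/(2σ²)) = 0.49 ⇒ Δx = σ·√(−2 ln 0.49) = 6.252 × 1.194 = 7.465 m.
Width = 2Δx = 14.9 m.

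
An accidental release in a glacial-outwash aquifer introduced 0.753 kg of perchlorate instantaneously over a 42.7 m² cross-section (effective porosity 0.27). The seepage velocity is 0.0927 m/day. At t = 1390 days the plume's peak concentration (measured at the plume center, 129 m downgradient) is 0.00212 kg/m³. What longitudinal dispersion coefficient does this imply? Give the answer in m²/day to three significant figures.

0.0543 m²/day

At the plume center C_max = M/(n_e·A·√(4πDt)), so D = M²/(4πt·(n_e·A·C_max)²).
n_e·A·C_max = 0.27 × 42.7 × 0.00212 = 0.02444 kg/m.
D = 0.753²/(4π × 1390 × 0.02444²) = 0.0543 m²/day.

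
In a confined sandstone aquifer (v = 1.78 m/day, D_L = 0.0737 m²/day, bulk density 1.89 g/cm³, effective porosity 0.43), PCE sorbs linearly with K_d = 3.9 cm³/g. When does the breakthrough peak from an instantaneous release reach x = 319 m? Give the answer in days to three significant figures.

3250 days

Retardation factor R = 1 + ρ_b·K_d/n = 1 + 1.89 × 3.9/0.43 = 18.14.
Sorption retards both mechanisms: v_R = v/R = 0.09813 m/day, D_R = D/R = 0.004063 m²/day.
Peak time from v_R²t² + 2D_R t − x² = 0: t = (√(D_R² + v_R²x²) − D_R)/v_R².
√(D_R² + v_R²x²) = √(0.004063² + 0.09813² × 319²) = 31.30; v_R² = 0.009629.
t = (31.30 − 0.004063)/0.009629 = 3250 days.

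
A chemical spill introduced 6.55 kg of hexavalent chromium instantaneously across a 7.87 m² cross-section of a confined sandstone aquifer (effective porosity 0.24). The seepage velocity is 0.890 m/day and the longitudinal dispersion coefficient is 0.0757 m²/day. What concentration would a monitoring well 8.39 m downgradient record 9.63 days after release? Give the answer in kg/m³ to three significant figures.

For an instantaneous plane source, C(x,t) = M/(n_e·A·√(4πDt)) · exp(−(x−vt)²/(4Dt)), with n_e·A the pore (flow) area.
Plume center vt = 0.890 × 9.63 = 8.5707 m, so the well at 8.39 m is 0.1807 m upgradient of the peak.
√(4πDt) = 3.027 m, giving peak height M/(n_e·A·√(4πDt)) = 6.55/(0.24 × 7.87 × 3.027) = 1.146 kg/m³.
(x−vt)²/(4Dt) = (-0.1807)²/(4 × 0.0757 × 9.63) = 0.01120; exp(−0.01120) = 0.9889.
C = 1.146 × 0.9889 = 1.13 kg/m³.

1.13 kg/m³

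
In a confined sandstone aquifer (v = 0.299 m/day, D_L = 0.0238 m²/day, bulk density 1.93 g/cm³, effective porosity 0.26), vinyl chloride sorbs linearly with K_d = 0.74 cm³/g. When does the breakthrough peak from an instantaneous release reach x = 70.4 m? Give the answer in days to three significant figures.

1530 days

Retardation factor R = 1 + ρ_b·K_d/n = 1 + 1.93 × 0.74/0.26 = 6.493.
Sorption retards both mechanisms: v_R = v/R = 0.04605 m/day, D_R = D/R = 0.003665 m²/day.
Peak time from v_R²t² + 2D_R t − x² = 0: t = (√(D_R² + v_R²x²) − D_R)/v_R².
√(D_R² + v_R²x²) = √(0.003665² + 0.04605² × 70.4²) = 3.242; v_R² = 0.002121.
t = (3.242 − 0.003665)/0.002121 = 1530 days.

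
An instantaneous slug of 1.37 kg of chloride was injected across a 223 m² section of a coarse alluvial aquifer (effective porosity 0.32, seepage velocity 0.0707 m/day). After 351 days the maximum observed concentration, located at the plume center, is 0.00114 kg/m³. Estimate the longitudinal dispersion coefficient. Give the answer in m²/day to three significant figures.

0.0643 m²/day

At the plume center C_max = M/(n_e·A·√(4πDt)), so D = M²/(4πt·(n_e·A·C_max)²).
n_e·A·C_max = 0.32 × 223 × 0.00114 = 0.08135 kg/m.
D = 1.37²/(4π × 351 × 0.08135²) = 0.0643 m²/day.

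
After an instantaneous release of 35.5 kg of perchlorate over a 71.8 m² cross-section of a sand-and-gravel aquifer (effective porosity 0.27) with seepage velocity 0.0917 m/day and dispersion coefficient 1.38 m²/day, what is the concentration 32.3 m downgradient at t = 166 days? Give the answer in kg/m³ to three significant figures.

For an instantaneous plane source, C(x,t) = M/(n_e·A·√(4πDt)) · exp(−(x−vt)²/(4Dt)), with n_e·A the pore (flow) area.
Plume center vt = 0.0917 × 166 = 15.2222 m, so the well at 32.3 m is 17.0778 m downgradient of the peak.
√(4πDt) = 53.65 m, giving peak height M/(n_e·A·√(4πDt)) = 35.5/(0.27 × 71.8 × 53.65) = 0.03413 kg/m³.
(x−vt)²/(4Dt) = (17.0778)²/(4 × 1.38 × 166) = 0.3183; exp(−0.3183) = 0.7274.
C = 0.03413 × 0.7274 = 0.0248 kg/m³.

0.0248 kg/m³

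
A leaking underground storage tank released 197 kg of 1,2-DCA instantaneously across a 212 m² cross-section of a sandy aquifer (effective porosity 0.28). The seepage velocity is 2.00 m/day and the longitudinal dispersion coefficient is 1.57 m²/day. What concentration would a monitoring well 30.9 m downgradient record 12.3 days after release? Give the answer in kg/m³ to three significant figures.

For an instantaneous plane source, C(x,t) = M/(n_e·A·√(4πDt)) · exp(−(x−vt)²/(4Dt)), with n_e·A the pore (flow) area.
Plume center vt = 2.00 × 12.3 = 24.6 m, so the well at 30.9 m is 6.3 m downgradient of the peak.
√(4πDt) = 15.58 m, giving peak height M/(n_e·A·√(4πDt)) = 197/(0.28 × 212 × 15.58) = 0.2130 kg/m³.
(x−vt)²/(4Dt) = (6.3)²/(4 × 1.57 × 12.3) = 0.5138; exp(−0.5138) = 0.5982.
C = 0.2130 × 0.5982 = 0.127 kg/m³.

0.127 kg/m³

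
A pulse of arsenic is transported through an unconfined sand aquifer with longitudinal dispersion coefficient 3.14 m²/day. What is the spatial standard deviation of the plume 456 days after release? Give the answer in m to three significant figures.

53.5 m

Dispersive spreading gives a Gaussian with σ² = 2Dt; advection only shifts the center.
σ = √(2 × 3.14 × 456) = 53.5 m.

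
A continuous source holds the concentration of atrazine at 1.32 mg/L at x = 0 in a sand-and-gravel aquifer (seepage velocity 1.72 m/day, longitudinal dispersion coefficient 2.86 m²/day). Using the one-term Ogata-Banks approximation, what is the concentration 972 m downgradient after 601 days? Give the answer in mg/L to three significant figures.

1.13 mg/L

For a continuous step input, C/C₀ ≈ ½·erfc((x−vt)/(2√(Dt))).
vt = 1.72 × 601 = 1033.72 m and 2√(Dt) = 2√(2.86 × 601) = 82.92 m.
Argument (x−vt)/(2√(Dt)) = (972 − 1033.72)/82.92 = -0.7443; ½·erfc(-0.7443) = 0.8537.
C = 1.32 × 0.8537 = 1.13 mg/L.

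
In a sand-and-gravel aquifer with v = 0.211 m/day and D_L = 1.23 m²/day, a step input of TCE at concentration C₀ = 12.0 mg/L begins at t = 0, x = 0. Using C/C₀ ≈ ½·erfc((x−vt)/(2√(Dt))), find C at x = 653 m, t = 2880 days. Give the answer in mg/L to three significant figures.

3.54 mg/L

For a continuous step input, C/C₀ ≈ ½·erfc((x−vt)/(2√(Dt))).
vt = 0.211 × 2880 = 607.68 m and 2√(Dt) = 2√(1.23 × 2880) = 119.0 m.
Argument (x−vt)/(2√(Dt)) = (653 − 607.68)/119.0 = 0.3808; ½·erfc(0.3808) = 0.2951.
C = 12.0 × 0.2951 = 3.54 mg/L.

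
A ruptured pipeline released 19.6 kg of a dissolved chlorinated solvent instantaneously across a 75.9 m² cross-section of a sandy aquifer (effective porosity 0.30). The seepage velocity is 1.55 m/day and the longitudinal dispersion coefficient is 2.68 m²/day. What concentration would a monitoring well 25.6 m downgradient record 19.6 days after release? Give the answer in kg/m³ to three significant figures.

0.0301 kg/m³

For an instantaneous plane source, C(x,t) = M/(n_e·A·√(4πDt)) · exp(−(x−vt)²/(4Dt)), with n_e·A the pore (flow) area.
Plume center vt = 1.55 × 19.6 = 30.38 m, so the well at 25.6 m is 4.78 m upgradient of the peak.
√(4πDt) = 25.69 m, giving peak height M/(n_e·A·√(4πDt)) = 19.6/(0.30 × 75.9 × 25.69) = 0.03351 kg/m³.
(x−vt)²/(4Dt) = (-4.78)²/(4 × 2.68 × 19.6) = 0.1087; exp(−0.1087) = 0.8970.
C = 0.03351 × 0.8970 = 0.0301 kg/m³.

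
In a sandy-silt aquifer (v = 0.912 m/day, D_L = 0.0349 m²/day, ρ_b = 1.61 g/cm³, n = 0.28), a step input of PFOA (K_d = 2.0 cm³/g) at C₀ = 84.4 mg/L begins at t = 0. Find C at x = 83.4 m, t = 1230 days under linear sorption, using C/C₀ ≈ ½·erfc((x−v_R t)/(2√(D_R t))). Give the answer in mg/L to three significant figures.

83.7 mg/L

Retardation factor R = 1 + ρ_b·K_d/n = 1 + 1.61 × 2.0/0.28 = 12.50.
Sorption retards both mechanisms: v_R = v/R = 0.07296 m/day, D_R = D/R = 0.002792 m²/day.
v_R·t = 0.07296 × 1230 = 89.7408 m; 2√(D_R t) = 3.706 m; argument = (83.4 − 89.7408)/3.706 = -1.711.
C = C₀ × ½·erfc(-1.711) = 84.4 × 0.9922 = 83.7 mg/L.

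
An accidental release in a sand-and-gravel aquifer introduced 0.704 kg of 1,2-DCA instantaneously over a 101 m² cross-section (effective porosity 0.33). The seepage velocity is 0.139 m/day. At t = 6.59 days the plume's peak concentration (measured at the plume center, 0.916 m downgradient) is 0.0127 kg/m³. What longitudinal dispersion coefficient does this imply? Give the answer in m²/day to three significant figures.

At the plume center C_max = M/(n_e·A·√(4πDt)), so D = M²/(4πt·(n_e·A·C_max)²).
n_e·A·C_max = 0.33 × 101 × 0.0127 = 0.4233 kg/m.
D = 0.704²/(4π × 6.59 × 0.4233²) = 0.0334 m²/day.

0.0334 m²/day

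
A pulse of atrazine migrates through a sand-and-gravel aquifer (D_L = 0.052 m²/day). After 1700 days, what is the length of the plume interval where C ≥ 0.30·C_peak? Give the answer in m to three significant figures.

41.3 m

The plume is Gaussian with σ = √(2Dt) = √(2 × 0.052 × 1700) = 13.30 m.
C/C_peak = exp(−Δx²/(2σ²)) = 0.30 ⇒ Δx = σ·√(−2 ln 0.30) = 13.30 × 1.552 = 20.64 m.
Width = 2Δx = 41.3 m.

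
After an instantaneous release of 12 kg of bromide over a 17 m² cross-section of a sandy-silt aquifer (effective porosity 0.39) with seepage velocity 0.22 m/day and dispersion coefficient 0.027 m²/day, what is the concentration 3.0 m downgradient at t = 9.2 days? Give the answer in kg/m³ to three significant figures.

For an instantaneous plane source, C(x,t) = M/(n_e·A·√(4πDt)) · exp(−(x−vt)²/(4Dt)), with n_e·A the pore (flow) area.
Plume center vt = 0.22 × 9.2 = 2.024 m, so the well at 3.0 m is 0.976 m downgradient of the peak.
√(4πDt) = 1.767 m, giving peak height M/(n_e·A·√(4πDt)) = 12/(0.39 × 17 × 1.767) = 1.024 kg/m³.
(x−vt)²/(4Dt) = (0.976)²/(4 × 0.027 × 9.2) = 0.9587; exp(−0.9587) = 0.3834.
C = 1.024 × 0.3834 = 0.393 kg/m³.

0.393 kg/m³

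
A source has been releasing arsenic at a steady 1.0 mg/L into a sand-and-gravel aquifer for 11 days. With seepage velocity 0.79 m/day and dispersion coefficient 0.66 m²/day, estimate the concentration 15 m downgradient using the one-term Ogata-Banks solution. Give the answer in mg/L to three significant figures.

0.0489 mg/L

For a continuous step input, C/C₀ ≈ ½·erfc((x−vt)/(2√(Dt))).
vt = 0.79 × 11 = 8.69 m and 2√(Dt) = 2√(0.66 × 11) = 5.389 m.
Argument (x−vt)/(2√(Dt)) = (15 − 8.69)/5.389 = 1.171; ½·erfc(1.171) = 0.04886.
C = 1.0 × 0.04886 = 0.0489 mg/L.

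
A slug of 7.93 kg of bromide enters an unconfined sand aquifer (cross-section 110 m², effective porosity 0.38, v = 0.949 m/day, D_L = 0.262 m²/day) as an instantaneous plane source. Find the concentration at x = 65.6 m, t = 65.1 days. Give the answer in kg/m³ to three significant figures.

0.0105 kg/m³

For an instantaneous plane source, C(x,t) = M/(n_e·A·√(4πDt)) · exp(−(x−vt)²/(4Dt)), with n_e·A the pore (flow) area.
Plume center vt = 0.949 × 65.1 = 61.7799 m, so the well at 65.6 m is 3.8201 m downgradient of the peak.
√(4πDt) = 14.64 m, giving peak height M/(n_e·A·√(4πDt)) = 7.93/(0.38 × 110 × 14.64) = 0.01296 kg/m³.
(x−vt)²/(4Dt) = (3.8201)²/(4 × 0.262 × 65.1) = 0.2139; exp(−0.2139) = 0.8074.
C = 0.01296 × 0.8074 = 0.0105 kg/m³.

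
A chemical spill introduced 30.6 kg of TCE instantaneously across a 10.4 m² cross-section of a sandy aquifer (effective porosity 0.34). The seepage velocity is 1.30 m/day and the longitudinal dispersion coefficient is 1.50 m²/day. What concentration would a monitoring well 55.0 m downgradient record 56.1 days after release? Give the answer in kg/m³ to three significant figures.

For an instantaneous plane source, C(x,t) = M/(n_e·A·√(4πDt)) · exp(−(x−vt)²/(4Dt)), with n_e·A the pore (flow) area.
Plume center vt = 1.30 × 56.1 = 72.93 m, so the well at 55.0 m is 17.93 m upgradient of the peak.
√(4πDt) = 32.52 m, giving peak height M/(n_e·A·√(4πDt)) = 30.6/(0.34 × 10.4 × 32.52) = 0.2661 kg/m³.
(x−vt)²/(4Dt) = (-17.93)²/(4 × 1.50 × 56.1) = 0.9551; exp(−0.9551) = 0.3848.
C = 0.2661 × 0.3848 = 0.102 kg/m³.

0.102 kg/m³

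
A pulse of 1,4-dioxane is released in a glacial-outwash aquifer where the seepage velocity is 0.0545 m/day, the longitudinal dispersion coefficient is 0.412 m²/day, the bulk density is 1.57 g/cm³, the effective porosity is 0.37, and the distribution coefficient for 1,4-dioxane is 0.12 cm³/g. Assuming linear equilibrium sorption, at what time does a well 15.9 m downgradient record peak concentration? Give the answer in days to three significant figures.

Retardation factor R = 1 + ρ_b·K_d/n = 1 + 1.57 × 0.12/0.37 = 1.509.
Sorption retards both mechanisms: v_R = v/R = 0.03612 m/day, D_R = D/R = 0.2730 m²/day.
Peak time from v_R²t² + 2D_R t − x² = 0: t = (√(D_R² + v_R²x²) − D_R)/v_R².
√(D_R² + v_R²x²) = √(0.2730² + 0.03612² × 15.9²) = 0.6359; v_R² = 0.001305.
t = (0.6359 − 0.2730)/0.001305 = 278 days.

278 days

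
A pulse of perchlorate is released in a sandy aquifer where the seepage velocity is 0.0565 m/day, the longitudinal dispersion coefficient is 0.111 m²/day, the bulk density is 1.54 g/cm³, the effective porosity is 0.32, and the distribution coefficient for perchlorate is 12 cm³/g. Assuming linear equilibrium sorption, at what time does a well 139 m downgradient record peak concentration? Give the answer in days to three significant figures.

Retardation factor R = 1 + ρ_b·K_d/n = 1 + 1.54 × 12/0.32 = 58.75.
Sorption retards both mechanisms: v_R = v/R = 0.0009617 m/day, D_R = D/R = 0.001889 m²/day.
Peak time from v_R²t² + 2D_R t − x² = 0: t = (√(D_R² + v_R²x²) − D_R)/v_R².
√(D_R² + v_R²x²) = √(0.001889² + 0.0009617² × 139²) = 0.1337; v_R² = 9.249e-07.
t = (0.1337 − 0.001889)/9.249e-07 = 143000 days.

143000 days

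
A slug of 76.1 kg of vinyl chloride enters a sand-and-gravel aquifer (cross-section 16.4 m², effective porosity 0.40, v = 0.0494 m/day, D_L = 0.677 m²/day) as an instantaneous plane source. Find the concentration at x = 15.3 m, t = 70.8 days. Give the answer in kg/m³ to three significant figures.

0.229 kg/m³

For an instantaneous plane source, C(x,t) = M/(n_e·A·√(4πDt)) · exp(−(x−vt)²/(4Dt)), with n_e·A the pore (flow) area.
Plume center vt = 0.0494 × 70.8 = 3.49752 m, so the well at 15.3 m is 11.80248 m downgradient of the peak.
√(4πDt) = 24.54 m, giving peak height M/(n_e·A·√(4πDt)) = 76.1/(0.40 × 16.4 × 24.54) = 0.4727 kg/m³.
(x−vt)²/(4Dt) = (11.80248)²/(4 × 0.677 × 70.8) = 0.7265; exp(−0.7265) = 0.4836.
C = 0.4727 × 0.4836 = 0.229 kg/m³.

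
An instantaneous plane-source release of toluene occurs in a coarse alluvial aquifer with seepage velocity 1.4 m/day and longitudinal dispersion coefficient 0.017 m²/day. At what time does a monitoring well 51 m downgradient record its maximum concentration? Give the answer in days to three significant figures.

For the 1D instantaneous-source solution, setting ∂C/∂t = 0 at fixed x gives v²t² + 2Dt − x² = 0, so t = (√(D² + v²x²) − D)/v².
√(D² + v²x²) = √(0.017² + 1.4² × 51²) = 71.40; v² = 1.96.
t = (71.40 − 0.017)/1.96 = 36.4 days (vs. the pure-advection estimate x/v = 36.4 d).

36.4 days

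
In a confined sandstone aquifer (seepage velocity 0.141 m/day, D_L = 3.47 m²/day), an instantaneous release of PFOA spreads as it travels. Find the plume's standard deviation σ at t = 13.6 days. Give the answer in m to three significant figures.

9.72 m

Dispersive spreading gives a Gaussian with σ² = 2Dt; advection only shifts the center.
σ = √(2 × 3.47 × 13.6) = 9.72 m.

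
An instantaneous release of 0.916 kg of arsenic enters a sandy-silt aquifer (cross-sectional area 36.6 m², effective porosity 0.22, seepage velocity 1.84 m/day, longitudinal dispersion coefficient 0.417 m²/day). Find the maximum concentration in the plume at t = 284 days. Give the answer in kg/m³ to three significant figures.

0.00295 kg/m³

The peak of an instantaneous 1D plume sits at x = vt; there the Gaussian factor is 1 and C_max = M/(n_e·A·√(4πDt)), where n_e·A is the pore area the mass is dissolved in.
√(4πDt) = √(4π × 0.417 × 284) = 38.58 m, so C_max = 0.916/(0.22 × 36.6 × 38.58) = 0.00295 kg/m³.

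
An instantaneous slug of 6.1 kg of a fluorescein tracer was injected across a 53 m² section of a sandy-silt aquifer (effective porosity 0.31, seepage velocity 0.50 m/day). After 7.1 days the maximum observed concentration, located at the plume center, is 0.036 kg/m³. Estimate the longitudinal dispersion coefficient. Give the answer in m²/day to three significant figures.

1.19 m²/day

At the plume center C_max = M/(n_e·A·√(4πDt)), so D = M²/(4πt·(n_e·A·C_max)²).
n_e·A·C_max = 0.31 × 53 × 0.036 = 0.5915 kg/m.
D = 6.1²/(4π × 7.1 × 0.5915²) = 1.19 m²/day.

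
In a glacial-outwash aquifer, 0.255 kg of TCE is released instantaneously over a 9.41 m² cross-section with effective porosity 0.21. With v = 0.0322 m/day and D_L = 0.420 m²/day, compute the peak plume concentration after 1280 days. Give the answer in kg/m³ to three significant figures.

0.00157 kg/m³

The peak of an instantaneous 1D plume sits at x = vt; there the Gaussian factor is 1 and C_max = M/(n_e·A·√(4πDt)), where n_e·A is the pore area the mass is dissolved in.
√(4πDt) = √(4π × 0.420 × 1280) = 82.19 m, so C_max = 0.255/(0.21 × 9.41 × 82.19) = 0.00157 kg/m³.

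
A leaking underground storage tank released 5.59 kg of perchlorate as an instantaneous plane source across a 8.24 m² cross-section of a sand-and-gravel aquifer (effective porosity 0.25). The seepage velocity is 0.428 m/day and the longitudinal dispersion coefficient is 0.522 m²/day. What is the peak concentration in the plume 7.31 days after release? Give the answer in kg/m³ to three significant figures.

0.392 kg/m³

The peak of an instantaneous 1D plume sits at x = vt; there the Gaussian factor is 1 and C_max = M/(n_e·A·√(4πDt)), where n_e·A is the pore area the mass is dissolved in.
√(4πDt) = √(4π × 0.522 × 7.31) = 6.925 m, so C_max = 5.59/(0.25 × 8.24 × 6.925) = 0.392 kg/m³.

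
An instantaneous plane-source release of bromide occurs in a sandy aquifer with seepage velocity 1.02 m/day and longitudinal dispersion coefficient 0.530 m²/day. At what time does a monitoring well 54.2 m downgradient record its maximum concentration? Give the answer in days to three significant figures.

52.6 days

For the 1D instantaneous-source solution, setting ∂C/∂t = 0 at fixed x gives v²t² + 2Dt − x² = 0, so t = (√(D² + v²x²) − D)/v².
√(D² + v²x²) = √(0.530² + 1.02² × 54.2²) = 55.29; v² = 1.0404.
t = (55.29 − 0.530)/1.0404 = 52.6 days (vs. the pure-advection estimate x/v = 53.1 d).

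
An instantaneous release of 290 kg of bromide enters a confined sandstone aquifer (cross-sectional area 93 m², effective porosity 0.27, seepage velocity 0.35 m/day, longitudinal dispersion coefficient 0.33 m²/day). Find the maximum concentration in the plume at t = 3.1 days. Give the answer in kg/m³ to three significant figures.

3.22 kg/m³

The peak of an instantaneous 1D plume sits at x = vt; there the Gaussian factor is 1 and C_max = M/(n_e·A·√(4πDt)), where n_e·A is the pore area the mass is dissolved in.
√(4πDt) = √(4π × 0.33 × 3.1) = 3.585 m, so C_max = 290/(0.27 × 93 × 3.585) = 3.22 kg/m³.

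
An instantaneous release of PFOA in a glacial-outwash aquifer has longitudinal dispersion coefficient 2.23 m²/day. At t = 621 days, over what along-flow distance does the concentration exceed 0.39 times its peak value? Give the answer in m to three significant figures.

The plume is Gaussian with σ = √(2Dt) = √(2 × 2.23 × 621) = 52.63 m.
C/C_peak = exp(−Δx²/(2σ²)) = 0.39 ⇒ Δx = σ·√(−2 ln 0.39) = 52.63 × 1.372 = 72.21 m.
Width = 2Δx = 144 m.

144 m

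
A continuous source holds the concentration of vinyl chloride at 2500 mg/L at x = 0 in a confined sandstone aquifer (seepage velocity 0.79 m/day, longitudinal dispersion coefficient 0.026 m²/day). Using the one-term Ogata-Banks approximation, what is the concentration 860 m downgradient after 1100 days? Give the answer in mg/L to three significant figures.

2210 mg/L

For a continuous step input, C/C₀ ≈ ½·erfc((x−vt)/(2√(Dt))).
vt = 0.79 × 1100 = 869 m and 2√(Dt) = 2√(0.026 × 1100) = 10.70 m.
Argument (x−vt)/(2√(Dt)) = (860 − 869)/10.70 = -0.8411; ½·erfc(-0.8411) = 0.8829.
C = 2500 × 0.8829 = 2210 mg/L.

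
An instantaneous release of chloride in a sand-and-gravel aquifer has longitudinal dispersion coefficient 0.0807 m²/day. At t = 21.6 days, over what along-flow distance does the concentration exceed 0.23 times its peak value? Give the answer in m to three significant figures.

6.40 m

The plume is Gaussian with σ = √(2Dt) = √(2 × 0.0807 × 21.6) = 1.867 m.
C/C_peak = exp(−Δx²/(2σ²)) = 0.23 ⇒ Δx = σ·√(−2 ln 0.23) = 1.867 × 1.714 = 3.200 m.
Width = 2Δx = 6.40 m.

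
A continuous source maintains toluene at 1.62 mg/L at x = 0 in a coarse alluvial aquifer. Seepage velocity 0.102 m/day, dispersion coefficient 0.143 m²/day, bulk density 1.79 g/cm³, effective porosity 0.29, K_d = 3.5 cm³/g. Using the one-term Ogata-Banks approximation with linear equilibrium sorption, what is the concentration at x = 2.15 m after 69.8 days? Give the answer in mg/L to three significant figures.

Retardation factor R = 1 + ρ_b·K_d/n = 1 + 1.79 × 3.5/0.29 = 22.60.
Sorption retards both mechanisms: v_R = v/R = 0.004513 m/day, D_R = D/R = 0.006327 m²/day.
v_R·t = 0.004513 × 69.8 = 0.3150074 m; 2√(D_R t) = 1.329 m; argument = (2.15 − 0.3150074)/1.329 = 1.381.
C = C₀ × ½·erfc(1.381) = 1.62 × 0.02541 = 0.0412 mg/L.

0.0412 mg/L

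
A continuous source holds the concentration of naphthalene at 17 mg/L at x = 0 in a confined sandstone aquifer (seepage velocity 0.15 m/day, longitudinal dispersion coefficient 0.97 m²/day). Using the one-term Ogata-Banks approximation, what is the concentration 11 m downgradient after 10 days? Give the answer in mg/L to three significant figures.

For a continuous step input, C/C₀ ≈ ½·erfc((x−vt)/(2√(Dt))).
vt = 0.15 × 10 = 1.5 m and 2√(Dt) = 2√(0.97 × 10) = 6.229 m.
Argument (x−vt)/(2√(Dt)) = (11 − 1.5)/6.229 = 1.525; ½·erfc(1.525) = 0.01552.
C = 17 × 0.01552 = 0.264 mg/L.

0.264 mg/L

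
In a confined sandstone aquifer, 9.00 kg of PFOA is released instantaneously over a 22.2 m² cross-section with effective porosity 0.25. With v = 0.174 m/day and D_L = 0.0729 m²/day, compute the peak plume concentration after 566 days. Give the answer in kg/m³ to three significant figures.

0.0712 kg/m³

The peak of an instantaneous 1D plume sits at x = vt; there the Gaussian factor is 1 and C_max = M/(n_e·A·√(4πDt)), where n_e·A is the pore area the mass is dissolved in.
√(4πDt) = √(4π × 0.0729 × 566) = 22.77 m, so C_max = 9.00/(0.25 × 22.2 × 22.77) = 0.0712 kg/m³.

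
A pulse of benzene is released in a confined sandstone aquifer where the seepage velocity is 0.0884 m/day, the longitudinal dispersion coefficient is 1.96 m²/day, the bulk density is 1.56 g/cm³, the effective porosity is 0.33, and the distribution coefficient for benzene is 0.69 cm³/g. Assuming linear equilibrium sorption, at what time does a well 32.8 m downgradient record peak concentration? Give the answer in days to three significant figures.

840 days

Retardation factor R = 1 + ρ_b·K_d/n = 1 + 1.56 × 0.69/0.33 = 4.262.
Sorption retards both mechanisms: v_R = v/R = 0.02074 m/day, D_R = D/R = 0.4599 m²/day.
Peak time from v_R²t² + 2D_R t − x² = 0: t = (√(D_R² + v_R²x²) − D_R)/v_R².
√(D_R² + v_R²x²) = √(0.4599² + 0.02074² × 32.8²) = 0.8211; v_R² = 0.0004301.
t = (0.8211 − 0.4599)/0.0004301 = 840 days.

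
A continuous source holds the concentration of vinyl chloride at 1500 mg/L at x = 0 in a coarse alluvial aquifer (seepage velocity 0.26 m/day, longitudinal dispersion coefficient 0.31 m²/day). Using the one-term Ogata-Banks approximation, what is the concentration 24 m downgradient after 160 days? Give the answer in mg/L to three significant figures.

1440 mg/L

For a continuous step input, C/C₀ ≈ ½·erfc((x−vt)/(2√(Dt))).
vt = 0.26 × 160 = 41.6 m and 2√(Dt) = 2√(0.31 × 160) = 14.09 m.
Argument (x−vt)/(2√(Dt)) = (24 − 41.6)/14.09 = -1.249; ½·erfc(-1.249) = 0.9613.
C = 1500 × 0.9613 = 1440 mg/L.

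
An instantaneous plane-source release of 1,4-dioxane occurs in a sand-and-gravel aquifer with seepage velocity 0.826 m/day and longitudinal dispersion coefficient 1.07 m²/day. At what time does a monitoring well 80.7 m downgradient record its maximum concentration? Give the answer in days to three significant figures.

96.1 days

For the 1D instantaneous-source solution, setting ∂C/∂t = 0 at fixed x gives v²t² + 2Dt − x² = 0, so t = (√(D² + v²x²) − D)/v².
√(D² + v²x²) = √(1.07² + 0.826² × 80.7²) = 66.67; v² = 0.682276.
t = (66.67 − 1.07)/0.682276 = 96.1 days (vs. the pure-advection estimate x/v = 97.7 d).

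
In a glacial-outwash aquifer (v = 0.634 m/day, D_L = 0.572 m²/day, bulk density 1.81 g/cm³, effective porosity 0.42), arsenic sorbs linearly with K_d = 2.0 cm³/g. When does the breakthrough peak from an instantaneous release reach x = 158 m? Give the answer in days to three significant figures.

2380 days

Retardation factor R = 1 + ρ_b·K_d/n = 1 + 1.81 × 2.0/0.42 = 9.619.
Sorption retards both mechanisms: v_R = v/R = 0.06591 m/day, D_R = D/R = 0.05947 m²/day.
Peak time from v_R²t² + 2D_R t − x² = 0: t = (√(D_R² + v_R²x²) − D_R)/v_R².
√(D_R² + v_R²x²) = √(0.05947² + 0.06591² × 158²) = 10.41; v_R² = 0.004344.
t = (10.41 − 0.05947)/0.004344 = 2380 days.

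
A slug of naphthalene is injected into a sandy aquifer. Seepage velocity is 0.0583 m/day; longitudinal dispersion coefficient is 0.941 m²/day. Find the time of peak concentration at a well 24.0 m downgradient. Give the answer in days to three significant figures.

219 days

For the 1D instantaneous-source solution, setting ∂C/∂t = 0 at fixed x gives v²t² + 2Dt − x² = 0, so t = (√(D² + v²x²) − D)/v².
√(D² + v²x²) = √(0.941² + 0.0583² × 24.0²) = 1.686; v² = 0.00339889.
t = (1.686 − 0.941)/0.00339889 = 219 days (vs. the pure-advection estimate x/v = 412 d).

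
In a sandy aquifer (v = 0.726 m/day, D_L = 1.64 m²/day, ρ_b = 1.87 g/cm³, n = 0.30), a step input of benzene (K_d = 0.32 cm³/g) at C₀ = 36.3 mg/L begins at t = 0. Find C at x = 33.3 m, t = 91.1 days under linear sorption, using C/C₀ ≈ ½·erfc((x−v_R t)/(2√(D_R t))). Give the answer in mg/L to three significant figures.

4.75 mg/L

Retardation factor R = 1 + ρ_b·K_d/n = 1 + 1.87 × 0.32/0.30 = 2.995.
Sorption retards both mechanisms: v_R = v/R = 0.2424 m/day, D_R = D/R = 0.5476 m²/day.
v_R·t = 0.2424 × 91.1 = 22.08264 m; 2√(D_R t) = 14.13 m; argument = (33.3 − 22.08264)/14.13 = 0.7939.
C = C₀ × ½·erfc(0.7939) = 36.3 × 0.1308 = 4.75 mg/L.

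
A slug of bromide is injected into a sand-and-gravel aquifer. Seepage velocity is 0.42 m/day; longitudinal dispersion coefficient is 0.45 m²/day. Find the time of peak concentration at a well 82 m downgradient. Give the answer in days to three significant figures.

193 days

For the 1D instantaneous-source solution, setting ∂C/∂t = 0 at fixed x gives v²t² + 2Dt − x² = 0, so t = (√(D² + v²x²) − D)/v².
√(D² + v²x²) = √(0.45² + 0.42² × 82²) = 34.44; v² = 0.1764.
t = (34.44 − 0.45)/0.1764 = 193 days (vs. the pure-advection estimate x/v = 195 d).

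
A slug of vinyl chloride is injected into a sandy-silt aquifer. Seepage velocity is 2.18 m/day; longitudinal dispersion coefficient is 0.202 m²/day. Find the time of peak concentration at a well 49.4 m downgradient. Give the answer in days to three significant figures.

For the 1D instantaneous-source solution, setting ∂C/∂t = 0 at fixed x gives v²t² + 2Dt − x² = 0, so t = (√(D² + v²x²) − D)/v².
√(D² + v²x²) = √(0.202² + 2.18² × 49.4²) = 107.7; v² = 4.7524.
t = (107.7 − 0.202)/4.7524 = 22.6 days (vs. the pure-advection estimate x/v = 22.7 d).

22.6 days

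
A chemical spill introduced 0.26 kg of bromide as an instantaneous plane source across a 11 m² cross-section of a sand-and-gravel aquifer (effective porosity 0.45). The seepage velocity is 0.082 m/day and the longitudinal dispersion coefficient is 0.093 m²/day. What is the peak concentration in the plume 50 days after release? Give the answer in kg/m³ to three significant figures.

0.00687 kg/m³

The peak of an instantaneous 1D plume sits at x = vt; there the Gaussian factor is 1 and C_max = M/(n_e·A·√(4πDt)), where n_e·A is the pore area the mass is dissolved in.
√(4πDt) = √(4π × 0.093 × 50) = 7.644 m, so C_max = 0.26/(0.45 × 11 × 7.644) = 0.00687 kg/m³.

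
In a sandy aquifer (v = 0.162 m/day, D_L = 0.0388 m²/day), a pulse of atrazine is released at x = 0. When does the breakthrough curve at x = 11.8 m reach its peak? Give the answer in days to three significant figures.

For the 1D instantaneous-source solution, setting ∂C/∂t = 0 at fixed x gives v²t² + 2Dt − x² = 0, so t = (√(D² + v²x²) − D)/v².
√(D² + v²x²) = √(0.0388² + 0.162² × 11.8²) = 1.912; v² = 0.026244.
t = (1.912 − 0.0388)/0.026244 = 71.4 days (vs. the pure-advection estimate x/v = 72.8 d).

71.4 days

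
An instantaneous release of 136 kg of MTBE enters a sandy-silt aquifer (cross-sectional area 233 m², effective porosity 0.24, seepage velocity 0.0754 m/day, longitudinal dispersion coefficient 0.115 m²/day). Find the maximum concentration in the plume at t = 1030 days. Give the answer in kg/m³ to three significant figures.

0.0630 kg/m³

The peak of an instantaneous 1D plume sits at x = vt; there the Gaussian factor is 1 and C_max = M/(n_e·A·√(4πDt)), where n_e·A is the pore area the mass is dissolved in.
√(4πDt) = √(4π × 0.115 × 1030) = 38.58 m, so C_max = 136/(0.24 × 233 × 38.58) = 0.0630 kg/m³.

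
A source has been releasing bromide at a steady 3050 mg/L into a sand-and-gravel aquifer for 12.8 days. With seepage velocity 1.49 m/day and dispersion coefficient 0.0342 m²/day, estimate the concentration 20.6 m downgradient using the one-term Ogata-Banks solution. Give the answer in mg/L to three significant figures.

For a continuous step input, C/C₀ ≈ ½·erfc((x−vt)/(2√(Dt))).
vt = 1.49 × 12.8 = 19.072 m and 2√(Dt) = 2√(0.0342 × 12.8) = 1.323 m.
Argument (x−vt)/(2√(Dt)) = (20.6 − 19.072)/1.323 = 1.155; ½·erfc(1.155) = 0.05119.
C = 3050 × 0.05119 = 156 mg/L.

156 mg/L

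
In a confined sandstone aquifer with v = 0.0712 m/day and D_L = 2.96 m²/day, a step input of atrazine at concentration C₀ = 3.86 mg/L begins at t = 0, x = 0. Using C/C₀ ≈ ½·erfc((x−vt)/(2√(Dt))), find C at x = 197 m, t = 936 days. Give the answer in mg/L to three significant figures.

0.154 mg/L

For a continuous step input, C/C₀ ≈ ½·erfc((x−vt)/(2√(Dt))).
vt = 0.0712 × 936 = 66.6432 m and 2√(Dt) = 2√(2.96 × 936) = 105.3 m.
Argument (x−vt)/(2√(Dt)) = (197 − 66.6432)/105.3 = 1.238; ½·erfc(1.238) = 0.03999.
C = 3.86 × 0.03999 = 0.154 mg/L.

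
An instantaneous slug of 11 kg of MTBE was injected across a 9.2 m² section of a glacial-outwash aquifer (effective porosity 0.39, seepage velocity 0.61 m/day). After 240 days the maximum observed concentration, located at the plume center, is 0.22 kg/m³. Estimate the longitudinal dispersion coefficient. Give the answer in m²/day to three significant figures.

At the plume center C_max = M/(n_e·A·√(4πDt)), so D = M²/(4πt·(n_e·A·C_max)²).
n_e·A·C_max = 0.39 × 9.2 × 0.22 = 0.7894 kg/m.
D = 11²/(4π × 240 × 0.7894²) = 0.0644 m²/day.

0.0644 m²/day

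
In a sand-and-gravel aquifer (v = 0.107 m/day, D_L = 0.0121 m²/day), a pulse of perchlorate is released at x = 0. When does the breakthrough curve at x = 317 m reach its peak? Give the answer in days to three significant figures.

For the 1D instantaneous-source solution, setting ∂C/∂t = 0 at fixed x gives v²t² + 2Dt − x² = 0, so t = (√(D² + v²x²) − D)/v².
√(D² + v²x²) = √(0.0121² + 0.107² × 317²) = 33.92; v² = 0.011449.
t = (33.92 − 0.0121)/0.011449 = 2960 days (vs. the pure-advection estimate x/v = 2960 d).

2960 days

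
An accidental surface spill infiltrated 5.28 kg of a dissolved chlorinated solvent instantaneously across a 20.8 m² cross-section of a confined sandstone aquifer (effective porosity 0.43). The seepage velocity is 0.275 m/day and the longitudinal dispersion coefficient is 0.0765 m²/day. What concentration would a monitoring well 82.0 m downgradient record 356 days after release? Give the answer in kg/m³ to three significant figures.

0.00313 kg/m³

For an instantaneous plane source, C(x,t) = M/(n_e·A·√(4πDt)) · exp(−(x−vt)²/(4Dt)), with n_e·A the pore (flow) area.
Plume center vt = 0.275 × 356 = 97.9 m, so the well at 82.0 m is 15.9 m upgradient of the peak.
√(4πDt) = 18.50 m, giving peak height M/(n_e·A·√(4πDt)) = 5.28/(0.43 × 20.8 × 18.50) = 0.03191 kg/m³.
(x−vt)²/(4Dt) = (-15.9)²/(4 × 0.0765 × 356) = 2.321; exp(−2.321) = 0.09818.
C = 0.03191 × 0.09818 = 0.00313 kg/m³.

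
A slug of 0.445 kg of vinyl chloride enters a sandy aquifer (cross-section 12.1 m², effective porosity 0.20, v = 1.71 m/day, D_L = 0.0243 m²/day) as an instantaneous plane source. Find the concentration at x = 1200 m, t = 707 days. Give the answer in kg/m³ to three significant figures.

For an instantaneous plane source, C(x,t) = M/(n_e·A·√(4πDt)) · exp(−(x−vt)²/(4Dt)), with n_e·A the pore (flow) area.
Plume center vt = 1.71 × 707 = 1208.97 m, so the well at 1200 m is 8.97 m upgradient of the peak.
√(4πDt) = 14.69 m, giving peak height M/(n_e·A·√(4πDt)) = 0.445/(0.20 × 12.1 × 14.69) = 0.01252 kg/m³.
(x−vt)²/(4Dt) = (-8.97)²/(4 × 0.0243 × 707) = 1.171; exp(−1.171) = 0.3101.
C = 0.01252 × 0.3101 = 0.00388 kg/m³.

0.00388 kg/m³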